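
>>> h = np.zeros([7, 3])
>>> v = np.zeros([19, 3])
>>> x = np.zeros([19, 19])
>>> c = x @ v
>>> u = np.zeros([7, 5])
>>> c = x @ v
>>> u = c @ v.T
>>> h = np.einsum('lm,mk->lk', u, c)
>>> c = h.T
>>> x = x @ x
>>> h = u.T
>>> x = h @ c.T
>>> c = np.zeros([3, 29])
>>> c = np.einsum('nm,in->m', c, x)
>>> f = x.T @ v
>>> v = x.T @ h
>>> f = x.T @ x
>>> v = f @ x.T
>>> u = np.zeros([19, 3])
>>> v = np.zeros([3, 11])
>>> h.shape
(19, 19)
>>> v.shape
(3, 11)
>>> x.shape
(19, 3)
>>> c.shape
(29,)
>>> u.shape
(19, 3)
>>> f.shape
(3, 3)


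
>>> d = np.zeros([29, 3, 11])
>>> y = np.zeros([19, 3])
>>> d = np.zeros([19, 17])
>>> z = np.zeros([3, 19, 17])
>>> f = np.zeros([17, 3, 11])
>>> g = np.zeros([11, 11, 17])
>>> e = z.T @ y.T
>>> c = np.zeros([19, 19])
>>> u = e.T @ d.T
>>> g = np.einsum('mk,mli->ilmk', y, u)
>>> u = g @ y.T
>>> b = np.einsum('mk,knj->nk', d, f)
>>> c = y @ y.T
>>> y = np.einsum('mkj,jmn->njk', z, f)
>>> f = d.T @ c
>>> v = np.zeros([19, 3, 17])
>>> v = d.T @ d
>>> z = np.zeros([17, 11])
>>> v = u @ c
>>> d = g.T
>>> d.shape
(3, 19, 19, 19)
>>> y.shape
(11, 17, 19)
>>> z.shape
(17, 11)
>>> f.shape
(17, 19)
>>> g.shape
(19, 19, 19, 3)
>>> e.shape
(17, 19, 19)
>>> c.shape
(19, 19)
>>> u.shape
(19, 19, 19, 19)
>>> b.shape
(3, 17)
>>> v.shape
(19, 19, 19, 19)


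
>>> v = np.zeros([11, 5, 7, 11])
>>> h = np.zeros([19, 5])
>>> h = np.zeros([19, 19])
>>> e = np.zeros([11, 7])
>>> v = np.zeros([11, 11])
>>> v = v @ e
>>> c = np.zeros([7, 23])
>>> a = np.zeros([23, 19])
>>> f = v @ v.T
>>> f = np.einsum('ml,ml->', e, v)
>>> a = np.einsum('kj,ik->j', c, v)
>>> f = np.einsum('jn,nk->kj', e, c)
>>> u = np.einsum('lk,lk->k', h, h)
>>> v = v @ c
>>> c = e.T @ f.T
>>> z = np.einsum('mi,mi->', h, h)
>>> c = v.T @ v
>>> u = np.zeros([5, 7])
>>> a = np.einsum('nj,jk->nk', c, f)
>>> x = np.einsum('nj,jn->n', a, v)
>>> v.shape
(11, 23)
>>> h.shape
(19, 19)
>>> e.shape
(11, 7)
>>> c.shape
(23, 23)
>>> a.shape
(23, 11)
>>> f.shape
(23, 11)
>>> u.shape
(5, 7)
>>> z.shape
()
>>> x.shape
(23,)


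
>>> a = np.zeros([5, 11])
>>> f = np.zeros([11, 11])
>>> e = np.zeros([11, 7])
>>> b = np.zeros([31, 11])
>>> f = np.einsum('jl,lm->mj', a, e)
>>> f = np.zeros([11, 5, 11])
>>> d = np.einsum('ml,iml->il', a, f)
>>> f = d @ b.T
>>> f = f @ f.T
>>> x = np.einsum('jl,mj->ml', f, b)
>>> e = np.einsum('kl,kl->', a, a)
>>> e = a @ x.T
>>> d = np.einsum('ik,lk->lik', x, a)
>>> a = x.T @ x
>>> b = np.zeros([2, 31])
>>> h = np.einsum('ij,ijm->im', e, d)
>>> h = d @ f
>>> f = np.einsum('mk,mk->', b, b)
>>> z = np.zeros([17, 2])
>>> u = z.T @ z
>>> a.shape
(11, 11)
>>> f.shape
()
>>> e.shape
(5, 31)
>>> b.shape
(2, 31)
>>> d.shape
(5, 31, 11)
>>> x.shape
(31, 11)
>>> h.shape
(5, 31, 11)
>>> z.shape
(17, 2)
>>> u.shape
(2, 2)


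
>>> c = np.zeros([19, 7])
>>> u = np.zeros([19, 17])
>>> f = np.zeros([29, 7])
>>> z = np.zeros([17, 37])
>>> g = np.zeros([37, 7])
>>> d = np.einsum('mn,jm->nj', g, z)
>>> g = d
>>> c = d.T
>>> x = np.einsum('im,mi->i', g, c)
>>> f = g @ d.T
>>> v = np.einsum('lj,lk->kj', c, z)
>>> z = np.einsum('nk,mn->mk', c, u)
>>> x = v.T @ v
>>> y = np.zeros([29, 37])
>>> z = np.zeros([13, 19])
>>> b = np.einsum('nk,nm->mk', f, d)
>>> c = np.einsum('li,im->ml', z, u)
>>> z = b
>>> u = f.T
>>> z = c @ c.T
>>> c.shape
(17, 13)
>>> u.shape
(7, 7)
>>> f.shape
(7, 7)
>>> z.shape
(17, 17)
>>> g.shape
(7, 17)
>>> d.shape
(7, 17)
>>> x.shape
(7, 7)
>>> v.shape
(37, 7)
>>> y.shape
(29, 37)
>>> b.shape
(17, 7)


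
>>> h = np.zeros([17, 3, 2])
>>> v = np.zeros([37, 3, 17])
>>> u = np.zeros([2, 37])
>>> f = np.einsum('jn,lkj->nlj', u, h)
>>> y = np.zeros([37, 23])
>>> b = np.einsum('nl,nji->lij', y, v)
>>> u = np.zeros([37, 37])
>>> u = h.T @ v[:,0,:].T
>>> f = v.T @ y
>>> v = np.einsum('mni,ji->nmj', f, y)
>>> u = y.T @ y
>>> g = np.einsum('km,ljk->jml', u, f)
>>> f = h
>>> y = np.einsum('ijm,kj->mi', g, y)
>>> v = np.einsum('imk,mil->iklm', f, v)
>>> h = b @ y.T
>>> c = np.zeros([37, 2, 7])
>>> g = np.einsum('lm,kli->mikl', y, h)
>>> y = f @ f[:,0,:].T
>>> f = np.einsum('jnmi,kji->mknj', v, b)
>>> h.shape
(23, 17, 17)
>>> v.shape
(17, 2, 37, 3)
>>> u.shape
(23, 23)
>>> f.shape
(37, 23, 2, 17)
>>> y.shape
(17, 3, 17)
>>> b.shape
(23, 17, 3)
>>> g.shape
(3, 17, 23, 17)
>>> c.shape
(37, 2, 7)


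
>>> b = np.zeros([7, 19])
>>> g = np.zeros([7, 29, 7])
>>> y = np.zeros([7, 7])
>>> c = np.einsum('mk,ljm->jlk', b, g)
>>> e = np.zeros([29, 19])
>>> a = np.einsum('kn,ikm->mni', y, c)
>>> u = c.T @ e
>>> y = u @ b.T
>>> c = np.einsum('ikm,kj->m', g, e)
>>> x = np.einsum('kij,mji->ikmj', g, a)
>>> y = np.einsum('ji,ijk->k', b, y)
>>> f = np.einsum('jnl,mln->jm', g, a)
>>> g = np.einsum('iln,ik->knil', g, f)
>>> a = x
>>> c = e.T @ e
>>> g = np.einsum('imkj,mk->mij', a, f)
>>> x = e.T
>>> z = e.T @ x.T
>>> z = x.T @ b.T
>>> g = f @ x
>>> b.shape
(7, 19)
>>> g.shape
(7, 29)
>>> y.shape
(7,)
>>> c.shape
(19, 19)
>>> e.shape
(29, 19)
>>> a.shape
(29, 7, 19, 7)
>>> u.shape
(19, 7, 19)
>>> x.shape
(19, 29)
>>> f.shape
(7, 19)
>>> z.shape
(29, 7)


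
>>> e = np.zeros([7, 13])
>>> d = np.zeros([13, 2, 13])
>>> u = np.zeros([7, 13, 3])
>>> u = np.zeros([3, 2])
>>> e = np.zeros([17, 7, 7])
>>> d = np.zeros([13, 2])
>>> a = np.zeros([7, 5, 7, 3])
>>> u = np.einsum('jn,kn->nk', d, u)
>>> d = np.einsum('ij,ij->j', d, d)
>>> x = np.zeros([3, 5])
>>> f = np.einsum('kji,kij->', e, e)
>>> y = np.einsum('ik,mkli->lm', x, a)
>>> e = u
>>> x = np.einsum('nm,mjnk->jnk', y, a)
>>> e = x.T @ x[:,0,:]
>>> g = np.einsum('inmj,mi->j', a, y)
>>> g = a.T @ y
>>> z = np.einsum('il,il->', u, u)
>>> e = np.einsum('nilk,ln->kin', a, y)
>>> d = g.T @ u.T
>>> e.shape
(3, 5, 7)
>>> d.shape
(7, 5, 7, 2)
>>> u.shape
(2, 3)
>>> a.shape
(7, 5, 7, 3)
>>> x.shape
(5, 7, 3)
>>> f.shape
()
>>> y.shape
(7, 7)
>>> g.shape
(3, 7, 5, 7)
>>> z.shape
()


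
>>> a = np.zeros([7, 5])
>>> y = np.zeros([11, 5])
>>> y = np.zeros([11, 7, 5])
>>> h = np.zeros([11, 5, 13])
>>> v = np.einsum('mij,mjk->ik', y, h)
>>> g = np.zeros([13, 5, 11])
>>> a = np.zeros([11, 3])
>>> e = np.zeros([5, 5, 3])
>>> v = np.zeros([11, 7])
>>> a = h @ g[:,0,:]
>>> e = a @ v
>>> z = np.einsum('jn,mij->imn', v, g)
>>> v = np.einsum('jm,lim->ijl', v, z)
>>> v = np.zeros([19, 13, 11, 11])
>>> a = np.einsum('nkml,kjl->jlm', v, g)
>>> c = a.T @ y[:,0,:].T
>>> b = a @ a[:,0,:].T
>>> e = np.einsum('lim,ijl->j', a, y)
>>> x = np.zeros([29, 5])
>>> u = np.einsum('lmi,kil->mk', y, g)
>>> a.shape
(5, 11, 11)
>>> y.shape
(11, 7, 5)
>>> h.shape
(11, 5, 13)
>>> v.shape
(19, 13, 11, 11)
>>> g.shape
(13, 5, 11)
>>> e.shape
(7,)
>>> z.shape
(5, 13, 7)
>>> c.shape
(11, 11, 11)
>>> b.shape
(5, 11, 5)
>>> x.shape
(29, 5)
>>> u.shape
(7, 13)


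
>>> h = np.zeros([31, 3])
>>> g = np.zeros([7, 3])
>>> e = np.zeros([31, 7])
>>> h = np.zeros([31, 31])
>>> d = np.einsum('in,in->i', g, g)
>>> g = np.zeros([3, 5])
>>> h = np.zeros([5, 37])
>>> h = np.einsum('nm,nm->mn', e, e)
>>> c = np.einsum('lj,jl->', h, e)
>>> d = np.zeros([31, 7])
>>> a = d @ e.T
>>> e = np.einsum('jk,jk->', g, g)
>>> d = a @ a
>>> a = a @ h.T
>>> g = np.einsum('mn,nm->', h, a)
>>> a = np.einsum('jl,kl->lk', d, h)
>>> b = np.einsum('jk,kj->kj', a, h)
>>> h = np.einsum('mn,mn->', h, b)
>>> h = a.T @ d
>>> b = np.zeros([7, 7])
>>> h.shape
(7, 31)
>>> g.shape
()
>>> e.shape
()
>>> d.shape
(31, 31)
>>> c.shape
()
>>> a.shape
(31, 7)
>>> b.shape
(7, 7)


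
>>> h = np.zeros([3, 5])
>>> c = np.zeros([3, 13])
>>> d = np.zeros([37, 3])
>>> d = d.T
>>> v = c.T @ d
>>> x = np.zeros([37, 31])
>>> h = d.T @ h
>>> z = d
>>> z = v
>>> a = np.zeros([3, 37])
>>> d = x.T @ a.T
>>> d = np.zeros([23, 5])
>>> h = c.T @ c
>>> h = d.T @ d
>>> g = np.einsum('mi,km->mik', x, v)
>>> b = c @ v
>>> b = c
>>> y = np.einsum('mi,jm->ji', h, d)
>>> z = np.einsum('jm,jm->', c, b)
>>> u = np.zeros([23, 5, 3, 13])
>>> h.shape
(5, 5)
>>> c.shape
(3, 13)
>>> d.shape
(23, 5)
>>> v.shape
(13, 37)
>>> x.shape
(37, 31)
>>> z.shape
()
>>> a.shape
(3, 37)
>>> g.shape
(37, 31, 13)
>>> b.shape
(3, 13)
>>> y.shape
(23, 5)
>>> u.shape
(23, 5, 3, 13)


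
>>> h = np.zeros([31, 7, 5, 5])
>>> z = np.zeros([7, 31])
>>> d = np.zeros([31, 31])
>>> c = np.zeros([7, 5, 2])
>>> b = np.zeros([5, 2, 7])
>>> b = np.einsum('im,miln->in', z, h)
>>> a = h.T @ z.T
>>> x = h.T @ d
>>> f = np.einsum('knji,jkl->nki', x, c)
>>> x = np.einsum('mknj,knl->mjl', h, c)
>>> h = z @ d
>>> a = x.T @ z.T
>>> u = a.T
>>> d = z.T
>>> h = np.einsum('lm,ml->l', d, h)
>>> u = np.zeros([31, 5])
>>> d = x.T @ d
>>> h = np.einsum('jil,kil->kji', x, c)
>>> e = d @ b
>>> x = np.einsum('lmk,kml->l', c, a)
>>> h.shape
(7, 31, 5)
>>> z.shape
(7, 31)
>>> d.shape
(2, 5, 7)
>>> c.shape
(7, 5, 2)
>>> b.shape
(7, 5)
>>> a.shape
(2, 5, 7)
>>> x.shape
(7,)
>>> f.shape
(5, 5, 31)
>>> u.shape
(31, 5)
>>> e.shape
(2, 5, 5)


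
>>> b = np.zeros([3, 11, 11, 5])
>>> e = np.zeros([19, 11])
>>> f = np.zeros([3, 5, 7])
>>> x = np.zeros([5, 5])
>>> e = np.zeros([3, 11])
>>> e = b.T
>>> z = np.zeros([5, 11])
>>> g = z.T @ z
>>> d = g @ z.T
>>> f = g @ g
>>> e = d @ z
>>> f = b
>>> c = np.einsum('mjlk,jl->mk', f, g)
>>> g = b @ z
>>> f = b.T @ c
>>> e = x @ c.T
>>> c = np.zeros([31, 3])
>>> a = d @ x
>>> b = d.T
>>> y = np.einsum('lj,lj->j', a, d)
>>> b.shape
(5, 11)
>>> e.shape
(5, 3)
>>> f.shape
(5, 11, 11, 5)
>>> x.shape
(5, 5)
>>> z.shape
(5, 11)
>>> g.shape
(3, 11, 11, 11)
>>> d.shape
(11, 5)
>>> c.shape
(31, 3)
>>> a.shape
(11, 5)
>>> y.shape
(5,)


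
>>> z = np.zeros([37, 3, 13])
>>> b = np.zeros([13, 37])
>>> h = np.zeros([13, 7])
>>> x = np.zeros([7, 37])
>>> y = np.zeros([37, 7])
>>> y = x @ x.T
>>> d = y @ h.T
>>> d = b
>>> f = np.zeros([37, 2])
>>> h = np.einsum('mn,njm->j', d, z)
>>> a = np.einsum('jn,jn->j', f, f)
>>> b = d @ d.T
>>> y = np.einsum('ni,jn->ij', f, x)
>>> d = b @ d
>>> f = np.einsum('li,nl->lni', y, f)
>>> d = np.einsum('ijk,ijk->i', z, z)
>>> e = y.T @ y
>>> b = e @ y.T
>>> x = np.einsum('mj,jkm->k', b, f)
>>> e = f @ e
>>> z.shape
(37, 3, 13)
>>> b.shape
(7, 2)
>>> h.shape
(3,)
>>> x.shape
(37,)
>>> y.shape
(2, 7)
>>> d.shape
(37,)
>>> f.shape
(2, 37, 7)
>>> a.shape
(37,)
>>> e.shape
(2, 37, 7)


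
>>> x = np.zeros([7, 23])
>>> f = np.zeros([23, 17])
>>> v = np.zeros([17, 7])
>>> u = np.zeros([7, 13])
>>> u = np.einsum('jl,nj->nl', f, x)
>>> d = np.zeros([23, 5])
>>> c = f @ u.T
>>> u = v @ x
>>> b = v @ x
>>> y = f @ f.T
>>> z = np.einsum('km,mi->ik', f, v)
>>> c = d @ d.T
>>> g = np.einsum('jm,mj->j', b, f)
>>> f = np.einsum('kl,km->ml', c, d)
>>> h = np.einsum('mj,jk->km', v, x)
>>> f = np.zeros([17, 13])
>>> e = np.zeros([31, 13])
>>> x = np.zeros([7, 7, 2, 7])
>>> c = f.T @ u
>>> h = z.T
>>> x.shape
(7, 7, 2, 7)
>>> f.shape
(17, 13)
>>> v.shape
(17, 7)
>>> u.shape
(17, 23)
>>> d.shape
(23, 5)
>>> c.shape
(13, 23)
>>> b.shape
(17, 23)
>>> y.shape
(23, 23)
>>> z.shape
(7, 23)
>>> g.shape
(17,)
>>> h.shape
(23, 7)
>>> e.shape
(31, 13)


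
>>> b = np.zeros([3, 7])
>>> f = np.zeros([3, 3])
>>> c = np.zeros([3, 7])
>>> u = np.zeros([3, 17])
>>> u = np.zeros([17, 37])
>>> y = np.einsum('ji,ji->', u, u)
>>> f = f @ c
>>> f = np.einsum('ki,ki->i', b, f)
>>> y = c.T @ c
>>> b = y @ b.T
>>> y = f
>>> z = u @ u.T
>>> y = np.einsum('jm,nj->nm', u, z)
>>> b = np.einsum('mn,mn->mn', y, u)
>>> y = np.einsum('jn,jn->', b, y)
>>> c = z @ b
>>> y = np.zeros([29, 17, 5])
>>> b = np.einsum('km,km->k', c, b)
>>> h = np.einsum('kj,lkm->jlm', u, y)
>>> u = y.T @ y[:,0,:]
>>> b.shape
(17,)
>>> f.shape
(7,)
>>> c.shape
(17, 37)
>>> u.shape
(5, 17, 5)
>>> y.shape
(29, 17, 5)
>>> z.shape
(17, 17)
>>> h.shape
(37, 29, 5)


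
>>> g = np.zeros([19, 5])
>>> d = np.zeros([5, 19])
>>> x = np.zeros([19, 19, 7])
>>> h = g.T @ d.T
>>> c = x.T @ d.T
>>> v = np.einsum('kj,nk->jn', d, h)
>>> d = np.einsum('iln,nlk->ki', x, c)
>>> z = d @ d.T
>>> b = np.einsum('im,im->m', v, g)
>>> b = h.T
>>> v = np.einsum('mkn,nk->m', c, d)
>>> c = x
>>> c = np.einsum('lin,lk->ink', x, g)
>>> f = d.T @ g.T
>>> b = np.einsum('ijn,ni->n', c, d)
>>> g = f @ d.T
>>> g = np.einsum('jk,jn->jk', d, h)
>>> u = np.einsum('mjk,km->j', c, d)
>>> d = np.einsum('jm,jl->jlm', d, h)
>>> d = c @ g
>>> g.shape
(5, 19)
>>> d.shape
(19, 7, 19)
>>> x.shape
(19, 19, 7)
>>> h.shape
(5, 5)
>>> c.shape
(19, 7, 5)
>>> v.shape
(7,)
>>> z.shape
(5, 5)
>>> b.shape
(5,)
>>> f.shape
(19, 19)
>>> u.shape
(7,)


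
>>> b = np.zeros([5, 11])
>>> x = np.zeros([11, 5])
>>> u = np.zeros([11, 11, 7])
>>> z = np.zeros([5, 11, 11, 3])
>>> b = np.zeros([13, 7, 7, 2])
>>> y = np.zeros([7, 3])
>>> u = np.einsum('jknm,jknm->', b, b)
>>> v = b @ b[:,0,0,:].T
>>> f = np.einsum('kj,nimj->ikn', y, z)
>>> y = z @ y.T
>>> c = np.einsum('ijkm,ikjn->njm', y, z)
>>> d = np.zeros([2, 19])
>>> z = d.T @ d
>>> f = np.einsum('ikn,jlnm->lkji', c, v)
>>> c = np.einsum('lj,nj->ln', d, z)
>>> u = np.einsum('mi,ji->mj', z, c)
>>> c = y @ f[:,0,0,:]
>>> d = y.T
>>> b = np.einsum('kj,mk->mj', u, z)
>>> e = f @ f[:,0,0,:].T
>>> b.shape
(19, 2)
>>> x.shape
(11, 5)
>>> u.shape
(19, 2)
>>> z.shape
(19, 19)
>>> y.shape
(5, 11, 11, 7)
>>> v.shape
(13, 7, 7, 13)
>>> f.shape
(7, 11, 13, 3)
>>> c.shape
(5, 11, 11, 3)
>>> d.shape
(7, 11, 11, 5)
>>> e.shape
(7, 11, 13, 7)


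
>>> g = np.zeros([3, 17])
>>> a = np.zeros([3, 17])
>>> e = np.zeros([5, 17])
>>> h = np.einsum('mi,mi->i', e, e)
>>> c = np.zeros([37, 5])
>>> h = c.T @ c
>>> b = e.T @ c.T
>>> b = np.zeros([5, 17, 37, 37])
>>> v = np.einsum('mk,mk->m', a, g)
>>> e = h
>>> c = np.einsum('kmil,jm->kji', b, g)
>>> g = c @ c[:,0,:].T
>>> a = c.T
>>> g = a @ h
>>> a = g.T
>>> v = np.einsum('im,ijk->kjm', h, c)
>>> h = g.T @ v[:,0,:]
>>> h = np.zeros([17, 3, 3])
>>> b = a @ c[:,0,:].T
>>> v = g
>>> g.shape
(37, 3, 5)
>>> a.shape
(5, 3, 37)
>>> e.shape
(5, 5)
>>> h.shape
(17, 3, 3)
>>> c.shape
(5, 3, 37)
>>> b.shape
(5, 3, 5)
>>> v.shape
(37, 3, 5)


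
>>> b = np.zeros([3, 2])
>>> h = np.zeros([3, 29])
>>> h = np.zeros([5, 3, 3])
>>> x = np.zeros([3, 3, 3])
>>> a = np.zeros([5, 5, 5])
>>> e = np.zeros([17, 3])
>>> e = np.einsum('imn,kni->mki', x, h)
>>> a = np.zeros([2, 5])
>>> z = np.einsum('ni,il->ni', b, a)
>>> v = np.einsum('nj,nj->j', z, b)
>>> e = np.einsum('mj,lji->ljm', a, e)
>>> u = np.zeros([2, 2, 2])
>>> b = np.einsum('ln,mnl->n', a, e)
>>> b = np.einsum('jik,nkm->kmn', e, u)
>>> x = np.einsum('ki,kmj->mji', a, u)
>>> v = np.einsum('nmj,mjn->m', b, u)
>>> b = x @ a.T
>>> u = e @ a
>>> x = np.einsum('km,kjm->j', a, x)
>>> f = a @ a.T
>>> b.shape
(2, 2, 2)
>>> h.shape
(5, 3, 3)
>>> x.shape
(2,)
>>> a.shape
(2, 5)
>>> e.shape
(3, 5, 2)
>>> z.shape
(3, 2)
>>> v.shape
(2,)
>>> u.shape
(3, 5, 5)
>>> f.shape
(2, 2)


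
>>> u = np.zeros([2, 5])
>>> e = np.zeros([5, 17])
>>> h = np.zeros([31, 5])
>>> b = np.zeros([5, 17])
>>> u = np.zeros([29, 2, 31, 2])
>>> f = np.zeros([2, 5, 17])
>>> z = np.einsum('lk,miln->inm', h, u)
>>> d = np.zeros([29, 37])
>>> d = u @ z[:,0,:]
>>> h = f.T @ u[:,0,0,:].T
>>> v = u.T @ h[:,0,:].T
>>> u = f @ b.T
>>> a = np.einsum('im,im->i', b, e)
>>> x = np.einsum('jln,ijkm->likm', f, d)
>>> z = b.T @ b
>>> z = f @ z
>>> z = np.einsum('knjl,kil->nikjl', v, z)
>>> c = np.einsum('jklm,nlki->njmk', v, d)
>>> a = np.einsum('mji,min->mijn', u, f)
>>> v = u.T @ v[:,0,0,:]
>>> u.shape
(2, 5, 5)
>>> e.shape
(5, 17)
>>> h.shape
(17, 5, 29)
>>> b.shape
(5, 17)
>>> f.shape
(2, 5, 17)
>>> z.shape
(31, 5, 2, 2, 17)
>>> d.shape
(29, 2, 31, 29)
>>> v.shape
(5, 5, 17)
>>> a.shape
(2, 5, 5, 17)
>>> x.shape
(5, 29, 31, 29)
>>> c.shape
(29, 2, 17, 31)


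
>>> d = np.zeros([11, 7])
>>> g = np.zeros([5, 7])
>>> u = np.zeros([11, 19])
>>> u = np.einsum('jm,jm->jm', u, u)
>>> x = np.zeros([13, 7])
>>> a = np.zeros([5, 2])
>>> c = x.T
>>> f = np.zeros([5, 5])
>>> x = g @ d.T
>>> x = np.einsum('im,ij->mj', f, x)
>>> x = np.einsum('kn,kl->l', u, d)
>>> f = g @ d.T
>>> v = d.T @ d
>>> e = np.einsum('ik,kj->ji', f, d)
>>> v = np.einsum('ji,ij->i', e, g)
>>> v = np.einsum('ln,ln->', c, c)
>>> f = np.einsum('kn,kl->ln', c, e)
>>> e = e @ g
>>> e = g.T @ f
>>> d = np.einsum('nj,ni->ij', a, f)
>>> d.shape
(13, 2)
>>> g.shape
(5, 7)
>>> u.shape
(11, 19)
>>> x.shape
(7,)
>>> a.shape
(5, 2)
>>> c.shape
(7, 13)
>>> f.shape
(5, 13)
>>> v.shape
()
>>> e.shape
(7, 13)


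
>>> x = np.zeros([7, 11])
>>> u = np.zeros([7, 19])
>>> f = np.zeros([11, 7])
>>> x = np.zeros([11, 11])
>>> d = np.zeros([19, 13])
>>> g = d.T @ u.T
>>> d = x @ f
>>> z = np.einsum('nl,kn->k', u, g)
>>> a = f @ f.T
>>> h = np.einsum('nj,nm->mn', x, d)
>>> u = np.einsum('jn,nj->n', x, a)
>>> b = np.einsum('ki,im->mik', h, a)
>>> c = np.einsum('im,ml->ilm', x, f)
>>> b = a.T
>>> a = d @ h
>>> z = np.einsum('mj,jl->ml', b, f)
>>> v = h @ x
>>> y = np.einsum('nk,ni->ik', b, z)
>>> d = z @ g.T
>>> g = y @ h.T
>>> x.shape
(11, 11)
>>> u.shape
(11,)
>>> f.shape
(11, 7)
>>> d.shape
(11, 13)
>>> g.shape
(7, 7)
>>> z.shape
(11, 7)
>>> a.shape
(11, 11)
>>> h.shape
(7, 11)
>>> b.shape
(11, 11)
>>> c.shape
(11, 7, 11)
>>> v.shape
(7, 11)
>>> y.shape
(7, 11)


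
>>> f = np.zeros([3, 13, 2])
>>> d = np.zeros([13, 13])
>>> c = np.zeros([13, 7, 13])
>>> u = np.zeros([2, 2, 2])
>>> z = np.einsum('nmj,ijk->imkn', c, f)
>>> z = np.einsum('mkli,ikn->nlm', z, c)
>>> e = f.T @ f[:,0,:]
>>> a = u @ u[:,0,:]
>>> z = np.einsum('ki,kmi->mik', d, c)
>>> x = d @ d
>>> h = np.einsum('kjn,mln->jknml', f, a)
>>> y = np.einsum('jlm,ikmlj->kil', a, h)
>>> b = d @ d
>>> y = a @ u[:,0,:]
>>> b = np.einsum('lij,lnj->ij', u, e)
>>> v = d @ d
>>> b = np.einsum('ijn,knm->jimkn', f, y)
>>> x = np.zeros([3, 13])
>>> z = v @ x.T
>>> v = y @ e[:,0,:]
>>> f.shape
(3, 13, 2)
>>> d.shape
(13, 13)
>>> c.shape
(13, 7, 13)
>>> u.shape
(2, 2, 2)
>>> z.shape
(13, 3)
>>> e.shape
(2, 13, 2)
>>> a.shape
(2, 2, 2)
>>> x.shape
(3, 13)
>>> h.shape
(13, 3, 2, 2, 2)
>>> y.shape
(2, 2, 2)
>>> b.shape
(13, 3, 2, 2, 2)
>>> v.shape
(2, 2, 2)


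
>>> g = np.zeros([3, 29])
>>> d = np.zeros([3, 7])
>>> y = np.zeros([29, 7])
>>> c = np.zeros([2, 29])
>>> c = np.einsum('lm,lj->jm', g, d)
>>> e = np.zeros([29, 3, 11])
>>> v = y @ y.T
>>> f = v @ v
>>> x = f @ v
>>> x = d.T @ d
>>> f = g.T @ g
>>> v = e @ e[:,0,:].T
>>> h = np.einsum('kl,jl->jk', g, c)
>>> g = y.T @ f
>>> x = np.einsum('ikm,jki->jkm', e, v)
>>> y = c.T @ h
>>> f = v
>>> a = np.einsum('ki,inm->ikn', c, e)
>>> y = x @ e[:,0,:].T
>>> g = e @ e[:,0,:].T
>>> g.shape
(29, 3, 29)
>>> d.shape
(3, 7)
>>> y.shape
(29, 3, 29)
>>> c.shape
(7, 29)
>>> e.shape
(29, 3, 11)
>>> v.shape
(29, 3, 29)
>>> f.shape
(29, 3, 29)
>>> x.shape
(29, 3, 11)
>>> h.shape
(7, 3)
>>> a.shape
(29, 7, 3)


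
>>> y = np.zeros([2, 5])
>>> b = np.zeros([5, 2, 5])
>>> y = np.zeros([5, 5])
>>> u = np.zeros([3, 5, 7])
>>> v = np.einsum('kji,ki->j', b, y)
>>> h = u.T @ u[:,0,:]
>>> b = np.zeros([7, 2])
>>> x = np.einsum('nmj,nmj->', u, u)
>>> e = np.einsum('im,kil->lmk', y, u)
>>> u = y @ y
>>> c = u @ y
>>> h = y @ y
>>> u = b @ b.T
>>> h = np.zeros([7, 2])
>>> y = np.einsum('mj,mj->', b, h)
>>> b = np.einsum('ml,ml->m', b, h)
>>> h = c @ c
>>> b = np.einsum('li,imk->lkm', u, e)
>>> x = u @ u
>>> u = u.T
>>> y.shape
()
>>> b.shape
(7, 3, 5)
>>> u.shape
(7, 7)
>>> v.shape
(2,)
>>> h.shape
(5, 5)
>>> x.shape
(7, 7)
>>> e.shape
(7, 5, 3)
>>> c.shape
(5, 5)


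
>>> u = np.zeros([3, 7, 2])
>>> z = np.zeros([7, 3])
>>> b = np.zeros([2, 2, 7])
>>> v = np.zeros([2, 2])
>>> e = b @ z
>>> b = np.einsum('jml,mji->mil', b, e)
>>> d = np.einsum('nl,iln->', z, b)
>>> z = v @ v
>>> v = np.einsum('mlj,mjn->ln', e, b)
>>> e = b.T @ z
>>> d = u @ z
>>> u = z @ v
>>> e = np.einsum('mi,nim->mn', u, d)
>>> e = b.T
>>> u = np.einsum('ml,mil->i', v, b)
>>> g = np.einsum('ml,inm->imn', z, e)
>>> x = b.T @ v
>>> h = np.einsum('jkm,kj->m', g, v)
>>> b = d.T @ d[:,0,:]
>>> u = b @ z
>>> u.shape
(2, 7, 2)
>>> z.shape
(2, 2)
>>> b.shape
(2, 7, 2)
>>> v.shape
(2, 7)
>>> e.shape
(7, 3, 2)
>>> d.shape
(3, 7, 2)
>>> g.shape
(7, 2, 3)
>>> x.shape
(7, 3, 7)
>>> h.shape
(3,)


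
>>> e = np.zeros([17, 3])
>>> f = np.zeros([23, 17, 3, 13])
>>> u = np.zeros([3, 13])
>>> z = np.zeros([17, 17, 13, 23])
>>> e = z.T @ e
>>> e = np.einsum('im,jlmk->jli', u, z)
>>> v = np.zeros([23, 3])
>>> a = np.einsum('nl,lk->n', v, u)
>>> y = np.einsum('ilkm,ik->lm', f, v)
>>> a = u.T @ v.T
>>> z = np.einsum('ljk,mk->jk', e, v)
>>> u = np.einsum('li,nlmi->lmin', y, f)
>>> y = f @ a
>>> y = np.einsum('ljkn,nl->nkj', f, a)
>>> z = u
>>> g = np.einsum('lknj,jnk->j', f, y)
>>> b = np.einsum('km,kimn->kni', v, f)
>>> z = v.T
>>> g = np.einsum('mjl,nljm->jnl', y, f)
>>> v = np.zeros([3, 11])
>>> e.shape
(17, 17, 3)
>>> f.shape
(23, 17, 3, 13)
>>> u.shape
(17, 3, 13, 23)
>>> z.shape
(3, 23)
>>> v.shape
(3, 11)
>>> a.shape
(13, 23)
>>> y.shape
(13, 3, 17)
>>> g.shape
(3, 23, 17)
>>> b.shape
(23, 13, 17)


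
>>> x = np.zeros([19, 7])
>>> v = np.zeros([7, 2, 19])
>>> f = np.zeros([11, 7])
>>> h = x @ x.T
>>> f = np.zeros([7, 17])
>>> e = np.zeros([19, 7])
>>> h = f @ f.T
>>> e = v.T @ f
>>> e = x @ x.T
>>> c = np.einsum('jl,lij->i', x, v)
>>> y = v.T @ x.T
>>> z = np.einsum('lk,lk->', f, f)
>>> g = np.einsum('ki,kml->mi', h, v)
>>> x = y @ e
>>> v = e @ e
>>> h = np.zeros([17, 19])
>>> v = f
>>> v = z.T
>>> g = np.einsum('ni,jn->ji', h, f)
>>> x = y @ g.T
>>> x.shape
(19, 2, 7)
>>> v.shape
()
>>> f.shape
(7, 17)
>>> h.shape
(17, 19)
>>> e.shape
(19, 19)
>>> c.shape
(2,)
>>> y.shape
(19, 2, 19)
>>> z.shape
()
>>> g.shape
(7, 19)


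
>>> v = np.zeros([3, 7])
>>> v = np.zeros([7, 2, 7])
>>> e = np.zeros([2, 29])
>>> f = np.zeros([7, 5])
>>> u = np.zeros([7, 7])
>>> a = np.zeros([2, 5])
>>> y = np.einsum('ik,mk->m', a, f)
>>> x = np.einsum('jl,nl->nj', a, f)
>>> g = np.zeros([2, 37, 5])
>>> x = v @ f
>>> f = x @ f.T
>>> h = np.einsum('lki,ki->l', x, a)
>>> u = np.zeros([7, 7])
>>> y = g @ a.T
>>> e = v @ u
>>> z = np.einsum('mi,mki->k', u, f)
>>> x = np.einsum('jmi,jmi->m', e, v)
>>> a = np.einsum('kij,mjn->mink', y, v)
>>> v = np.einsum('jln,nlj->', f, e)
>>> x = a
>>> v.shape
()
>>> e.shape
(7, 2, 7)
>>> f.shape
(7, 2, 7)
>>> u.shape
(7, 7)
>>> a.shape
(7, 37, 7, 2)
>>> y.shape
(2, 37, 2)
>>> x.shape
(7, 37, 7, 2)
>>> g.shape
(2, 37, 5)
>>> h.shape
(7,)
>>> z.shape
(2,)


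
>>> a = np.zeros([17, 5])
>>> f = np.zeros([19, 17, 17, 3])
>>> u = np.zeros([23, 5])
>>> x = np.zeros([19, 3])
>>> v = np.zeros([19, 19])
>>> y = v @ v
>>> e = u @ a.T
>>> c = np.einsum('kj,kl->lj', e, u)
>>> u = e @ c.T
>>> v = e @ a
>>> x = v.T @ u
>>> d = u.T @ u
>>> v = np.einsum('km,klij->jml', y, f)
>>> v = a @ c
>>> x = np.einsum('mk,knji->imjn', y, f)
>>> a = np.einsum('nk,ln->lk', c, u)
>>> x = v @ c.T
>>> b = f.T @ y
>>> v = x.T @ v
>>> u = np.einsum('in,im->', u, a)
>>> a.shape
(23, 17)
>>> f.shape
(19, 17, 17, 3)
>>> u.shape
()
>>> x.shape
(17, 5)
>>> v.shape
(5, 17)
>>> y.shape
(19, 19)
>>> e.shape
(23, 17)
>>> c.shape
(5, 17)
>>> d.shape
(5, 5)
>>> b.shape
(3, 17, 17, 19)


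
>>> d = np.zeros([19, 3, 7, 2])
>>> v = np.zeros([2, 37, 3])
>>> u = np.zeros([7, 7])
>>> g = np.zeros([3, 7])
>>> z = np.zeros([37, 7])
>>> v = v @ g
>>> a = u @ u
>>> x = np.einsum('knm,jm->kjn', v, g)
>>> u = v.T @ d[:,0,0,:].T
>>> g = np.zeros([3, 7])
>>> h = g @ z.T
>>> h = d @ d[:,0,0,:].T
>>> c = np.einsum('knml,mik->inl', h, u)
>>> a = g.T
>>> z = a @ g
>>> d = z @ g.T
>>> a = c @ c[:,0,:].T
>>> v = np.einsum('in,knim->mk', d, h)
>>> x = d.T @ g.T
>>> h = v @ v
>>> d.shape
(7, 3)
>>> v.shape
(19, 19)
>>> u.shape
(7, 37, 19)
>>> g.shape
(3, 7)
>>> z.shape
(7, 7)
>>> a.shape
(37, 3, 37)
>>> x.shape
(3, 3)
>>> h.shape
(19, 19)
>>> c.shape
(37, 3, 19)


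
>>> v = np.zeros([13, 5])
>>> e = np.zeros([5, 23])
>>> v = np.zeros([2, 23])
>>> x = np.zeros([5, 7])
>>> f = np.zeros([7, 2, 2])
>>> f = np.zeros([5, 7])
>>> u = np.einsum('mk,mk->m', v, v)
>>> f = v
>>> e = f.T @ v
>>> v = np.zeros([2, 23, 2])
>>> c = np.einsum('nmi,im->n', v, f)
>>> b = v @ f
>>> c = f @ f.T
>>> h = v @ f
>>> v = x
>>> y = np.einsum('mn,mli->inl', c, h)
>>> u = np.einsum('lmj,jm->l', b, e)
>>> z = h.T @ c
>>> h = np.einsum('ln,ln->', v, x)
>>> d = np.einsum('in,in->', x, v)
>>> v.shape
(5, 7)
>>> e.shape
(23, 23)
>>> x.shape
(5, 7)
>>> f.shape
(2, 23)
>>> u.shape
(2,)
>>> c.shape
(2, 2)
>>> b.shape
(2, 23, 23)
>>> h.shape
()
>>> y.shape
(23, 2, 23)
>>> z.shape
(23, 23, 2)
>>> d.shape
()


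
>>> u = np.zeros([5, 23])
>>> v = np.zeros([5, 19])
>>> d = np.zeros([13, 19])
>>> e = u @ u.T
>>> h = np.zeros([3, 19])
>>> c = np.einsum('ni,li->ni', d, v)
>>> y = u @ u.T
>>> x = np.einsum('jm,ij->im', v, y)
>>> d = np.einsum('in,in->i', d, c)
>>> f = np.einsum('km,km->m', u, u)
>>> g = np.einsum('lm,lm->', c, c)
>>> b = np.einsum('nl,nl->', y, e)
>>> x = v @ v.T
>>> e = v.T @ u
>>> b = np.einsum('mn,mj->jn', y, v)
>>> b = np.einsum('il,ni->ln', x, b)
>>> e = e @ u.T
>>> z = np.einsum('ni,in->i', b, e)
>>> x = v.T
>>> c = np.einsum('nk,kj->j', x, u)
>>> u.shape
(5, 23)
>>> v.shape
(5, 19)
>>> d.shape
(13,)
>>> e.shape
(19, 5)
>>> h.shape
(3, 19)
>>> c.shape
(23,)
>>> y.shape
(5, 5)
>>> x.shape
(19, 5)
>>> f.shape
(23,)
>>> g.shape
()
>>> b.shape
(5, 19)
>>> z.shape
(19,)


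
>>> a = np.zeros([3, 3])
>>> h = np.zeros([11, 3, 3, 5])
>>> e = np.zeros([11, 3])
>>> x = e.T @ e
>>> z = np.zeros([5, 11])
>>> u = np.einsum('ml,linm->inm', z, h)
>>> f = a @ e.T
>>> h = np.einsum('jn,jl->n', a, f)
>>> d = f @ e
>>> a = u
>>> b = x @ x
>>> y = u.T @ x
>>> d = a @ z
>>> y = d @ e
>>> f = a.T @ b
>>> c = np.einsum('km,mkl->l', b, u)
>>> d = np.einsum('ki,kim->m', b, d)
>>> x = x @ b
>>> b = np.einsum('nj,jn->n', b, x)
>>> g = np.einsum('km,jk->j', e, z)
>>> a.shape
(3, 3, 5)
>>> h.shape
(3,)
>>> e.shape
(11, 3)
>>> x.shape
(3, 3)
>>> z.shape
(5, 11)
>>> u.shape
(3, 3, 5)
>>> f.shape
(5, 3, 3)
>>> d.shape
(11,)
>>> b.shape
(3,)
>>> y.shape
(3, 3, 3)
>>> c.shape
(5,)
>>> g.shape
(5,)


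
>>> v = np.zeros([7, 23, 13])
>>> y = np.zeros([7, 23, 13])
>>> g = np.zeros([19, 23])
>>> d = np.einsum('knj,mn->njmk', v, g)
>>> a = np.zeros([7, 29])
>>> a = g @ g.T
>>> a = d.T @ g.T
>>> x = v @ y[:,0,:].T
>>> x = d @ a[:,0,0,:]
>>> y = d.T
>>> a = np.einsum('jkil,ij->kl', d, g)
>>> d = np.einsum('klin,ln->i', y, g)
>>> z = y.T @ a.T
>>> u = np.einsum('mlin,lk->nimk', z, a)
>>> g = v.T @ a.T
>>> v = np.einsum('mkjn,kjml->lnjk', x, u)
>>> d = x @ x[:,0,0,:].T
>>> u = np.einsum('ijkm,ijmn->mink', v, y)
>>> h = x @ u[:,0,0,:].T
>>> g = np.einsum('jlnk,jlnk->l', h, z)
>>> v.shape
(7, 19, 19, 13)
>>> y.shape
(7, 19, 13, 23)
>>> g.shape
(13,)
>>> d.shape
(23, 13, 19, 23)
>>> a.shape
(13, 7)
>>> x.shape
(23, 13, 19, 19)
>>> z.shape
(23, 13, 19, 13)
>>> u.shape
(13, 7, 23, 19)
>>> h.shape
(23, 13, 19, 13)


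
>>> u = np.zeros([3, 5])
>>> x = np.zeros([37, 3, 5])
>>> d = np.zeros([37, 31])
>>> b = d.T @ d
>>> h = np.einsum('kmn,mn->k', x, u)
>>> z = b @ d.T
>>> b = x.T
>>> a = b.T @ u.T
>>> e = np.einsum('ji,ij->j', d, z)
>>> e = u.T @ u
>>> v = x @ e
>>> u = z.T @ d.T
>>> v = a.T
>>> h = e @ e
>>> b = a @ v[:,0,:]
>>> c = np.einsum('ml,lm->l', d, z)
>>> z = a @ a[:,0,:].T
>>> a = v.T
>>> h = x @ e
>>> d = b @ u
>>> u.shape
(37, 37)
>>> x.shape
(37, 3, 5)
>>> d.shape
(37, 3, 37)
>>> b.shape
(37, 3, 37)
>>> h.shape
(37, 3, 5)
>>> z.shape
(37, 3, 37)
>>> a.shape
(37, 3, 3)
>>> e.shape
(5, 5)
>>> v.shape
(3, 3, 37)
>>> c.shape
(31,)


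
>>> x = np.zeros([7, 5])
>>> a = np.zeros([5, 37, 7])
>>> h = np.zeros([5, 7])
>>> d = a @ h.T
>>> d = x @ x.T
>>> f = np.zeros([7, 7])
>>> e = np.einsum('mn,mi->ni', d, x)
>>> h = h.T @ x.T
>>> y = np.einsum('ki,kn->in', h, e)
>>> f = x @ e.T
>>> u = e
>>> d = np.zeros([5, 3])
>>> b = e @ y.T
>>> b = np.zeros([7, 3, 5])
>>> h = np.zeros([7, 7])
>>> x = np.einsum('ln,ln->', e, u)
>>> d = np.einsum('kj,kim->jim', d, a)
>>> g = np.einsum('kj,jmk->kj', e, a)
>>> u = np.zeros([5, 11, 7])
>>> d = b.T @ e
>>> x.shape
()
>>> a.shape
(5, 37, 7)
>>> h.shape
(7, 7)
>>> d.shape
(5, 3, 5)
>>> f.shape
(7, 7)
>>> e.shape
(7, 5)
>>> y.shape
(7, 5)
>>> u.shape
(5, 11, 7)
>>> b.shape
(7, 3, 5)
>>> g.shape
(7, 5)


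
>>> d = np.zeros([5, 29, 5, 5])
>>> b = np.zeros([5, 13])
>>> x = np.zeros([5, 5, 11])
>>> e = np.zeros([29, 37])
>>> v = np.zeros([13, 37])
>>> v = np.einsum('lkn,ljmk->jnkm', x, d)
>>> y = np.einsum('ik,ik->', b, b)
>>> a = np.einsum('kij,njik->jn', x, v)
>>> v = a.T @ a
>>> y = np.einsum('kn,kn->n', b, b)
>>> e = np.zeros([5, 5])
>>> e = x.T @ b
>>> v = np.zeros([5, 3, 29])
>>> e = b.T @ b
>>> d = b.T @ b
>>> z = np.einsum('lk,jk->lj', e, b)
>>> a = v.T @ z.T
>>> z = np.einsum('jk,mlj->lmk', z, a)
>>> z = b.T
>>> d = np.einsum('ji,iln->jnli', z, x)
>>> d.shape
(13, 11, 5, 5)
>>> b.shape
(5, 13)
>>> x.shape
(5, 5, 11)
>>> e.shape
(13, 13)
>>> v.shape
(5, 3, 29)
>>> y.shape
(13,)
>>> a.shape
(29, 3, 13)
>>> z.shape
(13, 5)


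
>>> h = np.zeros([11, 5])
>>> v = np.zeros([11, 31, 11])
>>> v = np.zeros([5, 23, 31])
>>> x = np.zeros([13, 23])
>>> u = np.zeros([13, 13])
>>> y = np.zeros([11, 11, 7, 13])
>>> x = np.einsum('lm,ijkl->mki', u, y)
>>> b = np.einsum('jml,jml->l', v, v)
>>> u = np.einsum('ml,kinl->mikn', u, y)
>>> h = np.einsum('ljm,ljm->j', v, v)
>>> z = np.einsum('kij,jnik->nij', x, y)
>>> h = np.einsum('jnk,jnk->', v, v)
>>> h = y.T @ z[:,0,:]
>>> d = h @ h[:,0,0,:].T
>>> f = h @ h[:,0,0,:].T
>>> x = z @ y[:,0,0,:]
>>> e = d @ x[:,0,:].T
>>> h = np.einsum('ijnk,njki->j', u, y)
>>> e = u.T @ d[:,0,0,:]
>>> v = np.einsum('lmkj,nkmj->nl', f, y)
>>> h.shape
(11,)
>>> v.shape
(11, 13)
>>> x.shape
(11, 7, 13)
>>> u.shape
(13, 11, 11, 7)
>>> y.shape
(11, 11, 7, 13)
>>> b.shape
(31,)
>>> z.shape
(11, 7, 11)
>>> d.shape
(13, 7, 11, 13)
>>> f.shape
(13, 7, 11, 13)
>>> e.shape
(7, 11, 11, 13)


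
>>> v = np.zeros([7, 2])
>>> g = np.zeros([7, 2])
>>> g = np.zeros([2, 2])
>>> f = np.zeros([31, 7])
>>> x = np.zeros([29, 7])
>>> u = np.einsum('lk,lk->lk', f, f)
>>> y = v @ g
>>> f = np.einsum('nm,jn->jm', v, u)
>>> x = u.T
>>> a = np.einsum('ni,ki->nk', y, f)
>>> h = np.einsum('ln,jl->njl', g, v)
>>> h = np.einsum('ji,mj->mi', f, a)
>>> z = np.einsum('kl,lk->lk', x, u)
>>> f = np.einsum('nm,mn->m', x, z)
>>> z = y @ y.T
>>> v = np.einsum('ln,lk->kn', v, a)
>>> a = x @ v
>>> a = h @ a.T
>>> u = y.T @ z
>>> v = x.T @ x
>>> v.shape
(31, 31)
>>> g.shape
(2, 2)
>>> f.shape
(31,)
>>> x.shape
(7, 31)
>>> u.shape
(2, 7)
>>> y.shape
(7, 2)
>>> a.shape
(7, 7)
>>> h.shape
(7, 2)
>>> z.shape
(7, 7)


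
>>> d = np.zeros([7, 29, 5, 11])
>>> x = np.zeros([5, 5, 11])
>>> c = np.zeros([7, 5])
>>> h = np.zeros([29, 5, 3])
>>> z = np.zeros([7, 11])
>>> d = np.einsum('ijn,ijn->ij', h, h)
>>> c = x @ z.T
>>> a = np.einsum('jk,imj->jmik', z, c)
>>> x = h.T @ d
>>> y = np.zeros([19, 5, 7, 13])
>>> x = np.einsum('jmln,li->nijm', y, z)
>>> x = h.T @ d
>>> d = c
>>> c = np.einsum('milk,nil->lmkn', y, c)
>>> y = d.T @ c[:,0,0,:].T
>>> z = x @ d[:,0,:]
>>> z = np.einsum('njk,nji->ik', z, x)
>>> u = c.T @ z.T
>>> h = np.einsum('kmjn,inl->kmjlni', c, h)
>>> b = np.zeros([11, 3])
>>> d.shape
(5, 5, 7)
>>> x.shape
(3, 5, 5)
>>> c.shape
(7, 19, 13, 5)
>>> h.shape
(7, 19, 13, 3, 5, 29)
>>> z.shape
(5, 7)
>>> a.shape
(7, 5, 5, 11)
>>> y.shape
(7, 5, 7)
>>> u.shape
(5, 13, 19, 5)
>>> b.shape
(11, 3)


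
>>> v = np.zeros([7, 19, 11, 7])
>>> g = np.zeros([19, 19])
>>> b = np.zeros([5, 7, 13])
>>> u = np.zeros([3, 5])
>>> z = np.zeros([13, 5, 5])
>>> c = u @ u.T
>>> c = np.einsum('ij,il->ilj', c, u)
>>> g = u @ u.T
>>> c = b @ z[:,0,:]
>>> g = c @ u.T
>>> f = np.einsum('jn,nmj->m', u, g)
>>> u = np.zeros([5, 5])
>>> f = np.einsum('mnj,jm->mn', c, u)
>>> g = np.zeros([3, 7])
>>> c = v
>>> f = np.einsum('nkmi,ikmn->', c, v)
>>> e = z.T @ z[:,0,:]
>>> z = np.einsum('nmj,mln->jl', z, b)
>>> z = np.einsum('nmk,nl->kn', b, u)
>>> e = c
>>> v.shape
(7, 19, 11, 7)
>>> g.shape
(3, 7)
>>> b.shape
(5, 7, 13)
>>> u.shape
(5, 5)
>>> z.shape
(13, 5)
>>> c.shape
(7, 19, 11, 7)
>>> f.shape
()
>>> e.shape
(7, 19, 11, 7)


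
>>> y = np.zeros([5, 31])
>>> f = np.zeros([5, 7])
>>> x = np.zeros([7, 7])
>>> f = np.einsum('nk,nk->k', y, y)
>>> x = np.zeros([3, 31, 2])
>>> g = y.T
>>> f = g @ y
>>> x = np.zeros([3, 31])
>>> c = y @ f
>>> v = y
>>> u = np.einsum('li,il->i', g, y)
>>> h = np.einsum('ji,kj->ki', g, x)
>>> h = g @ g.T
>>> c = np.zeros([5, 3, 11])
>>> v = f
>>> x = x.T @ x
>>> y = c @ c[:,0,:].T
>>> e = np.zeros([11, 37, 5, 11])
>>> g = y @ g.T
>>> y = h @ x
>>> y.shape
(31, 31)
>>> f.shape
(31, 31)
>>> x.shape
(31, 31)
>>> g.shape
(5, 3, 31)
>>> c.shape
(5, 3, 11)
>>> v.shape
(31, 31)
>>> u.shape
(5,)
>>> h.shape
(31, 31)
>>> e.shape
(11, 37, 5, 11)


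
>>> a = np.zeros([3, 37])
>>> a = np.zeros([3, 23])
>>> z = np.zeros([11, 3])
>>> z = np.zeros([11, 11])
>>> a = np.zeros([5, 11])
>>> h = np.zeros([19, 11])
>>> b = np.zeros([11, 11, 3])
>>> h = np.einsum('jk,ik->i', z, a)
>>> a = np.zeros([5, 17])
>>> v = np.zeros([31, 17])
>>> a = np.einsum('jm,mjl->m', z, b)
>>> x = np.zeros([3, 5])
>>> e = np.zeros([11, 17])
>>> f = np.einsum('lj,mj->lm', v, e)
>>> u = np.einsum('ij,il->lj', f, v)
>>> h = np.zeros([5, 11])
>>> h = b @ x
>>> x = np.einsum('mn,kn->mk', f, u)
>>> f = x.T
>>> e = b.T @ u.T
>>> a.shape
(11,)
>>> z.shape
(11, 11)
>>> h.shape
(11, 11, 5)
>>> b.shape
(11, 11, 3)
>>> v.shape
(31, 17)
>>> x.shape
(31, 17)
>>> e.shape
(3, 11, 17)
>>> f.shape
(17, 31)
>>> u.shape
(17, 11)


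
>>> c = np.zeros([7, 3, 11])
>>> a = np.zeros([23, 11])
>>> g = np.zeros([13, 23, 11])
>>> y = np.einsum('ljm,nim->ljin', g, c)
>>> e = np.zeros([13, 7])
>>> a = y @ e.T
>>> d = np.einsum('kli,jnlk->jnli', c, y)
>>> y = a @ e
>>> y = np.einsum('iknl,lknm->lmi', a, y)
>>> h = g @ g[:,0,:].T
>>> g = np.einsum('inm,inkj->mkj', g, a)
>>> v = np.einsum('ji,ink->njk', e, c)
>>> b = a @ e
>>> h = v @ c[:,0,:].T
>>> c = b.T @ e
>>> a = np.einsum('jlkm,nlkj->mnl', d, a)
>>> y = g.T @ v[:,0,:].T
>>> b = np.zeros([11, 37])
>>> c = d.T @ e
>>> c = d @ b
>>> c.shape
(13, 23, 3, 37)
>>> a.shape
(11, 13, 23)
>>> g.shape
(11, 3, 13)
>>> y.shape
(13, 3, 3)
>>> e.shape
(13, 7)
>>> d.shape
(13, 23, 3, 11)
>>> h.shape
(3, 13, 7)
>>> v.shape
(3, 13, 11)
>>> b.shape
(11, 37)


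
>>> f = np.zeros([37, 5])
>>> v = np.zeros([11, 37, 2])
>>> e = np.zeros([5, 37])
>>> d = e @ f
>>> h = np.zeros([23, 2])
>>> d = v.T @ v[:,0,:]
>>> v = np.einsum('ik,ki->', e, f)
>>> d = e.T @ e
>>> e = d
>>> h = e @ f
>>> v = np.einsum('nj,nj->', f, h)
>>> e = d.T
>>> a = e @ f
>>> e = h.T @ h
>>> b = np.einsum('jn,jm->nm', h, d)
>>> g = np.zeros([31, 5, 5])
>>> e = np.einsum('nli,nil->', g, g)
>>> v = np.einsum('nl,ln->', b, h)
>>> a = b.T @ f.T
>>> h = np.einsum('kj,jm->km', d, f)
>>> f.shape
(37, 5)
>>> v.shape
()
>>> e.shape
()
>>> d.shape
(37, 37)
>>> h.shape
(37, 5)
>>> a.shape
(37, 37)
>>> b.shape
(5, 37)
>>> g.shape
(31, 5, 5)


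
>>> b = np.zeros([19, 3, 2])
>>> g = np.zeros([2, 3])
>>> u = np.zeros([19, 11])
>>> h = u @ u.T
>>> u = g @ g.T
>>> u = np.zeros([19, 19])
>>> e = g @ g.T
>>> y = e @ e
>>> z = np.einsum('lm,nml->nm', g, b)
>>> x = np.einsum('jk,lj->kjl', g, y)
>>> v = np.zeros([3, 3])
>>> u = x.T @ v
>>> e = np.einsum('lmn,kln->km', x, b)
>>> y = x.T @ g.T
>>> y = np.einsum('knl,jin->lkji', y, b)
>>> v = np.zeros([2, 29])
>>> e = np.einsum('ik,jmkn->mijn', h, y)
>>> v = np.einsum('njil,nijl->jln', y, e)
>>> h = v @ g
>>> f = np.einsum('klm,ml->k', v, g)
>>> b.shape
(19, 3, 2)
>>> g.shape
(2, 3)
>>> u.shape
(2, 2, 3)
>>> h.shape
(2, 3, 3)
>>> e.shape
(2, 19, 2, 3)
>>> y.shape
(2, 2, 19, 3)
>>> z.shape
(19, 3)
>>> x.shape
(3, 2, 2)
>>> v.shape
(2, 3, 2)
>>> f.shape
(2,)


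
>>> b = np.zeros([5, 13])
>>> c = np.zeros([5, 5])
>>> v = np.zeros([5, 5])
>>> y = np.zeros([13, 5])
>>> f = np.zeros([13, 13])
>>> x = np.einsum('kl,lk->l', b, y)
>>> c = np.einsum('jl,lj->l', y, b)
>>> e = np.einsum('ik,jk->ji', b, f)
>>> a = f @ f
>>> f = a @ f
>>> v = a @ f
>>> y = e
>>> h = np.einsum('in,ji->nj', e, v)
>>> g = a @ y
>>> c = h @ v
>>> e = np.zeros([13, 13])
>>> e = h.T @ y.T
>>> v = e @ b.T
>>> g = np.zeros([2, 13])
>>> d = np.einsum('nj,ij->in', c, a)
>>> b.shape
(5, 13)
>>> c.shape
(5, 13)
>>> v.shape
(13, 5)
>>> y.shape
(13, 5)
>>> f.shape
(13, 13)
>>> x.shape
(13,)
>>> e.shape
(13, 13)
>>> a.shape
(13, 13)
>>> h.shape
(5, 13)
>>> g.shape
(2, 13)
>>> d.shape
(13, 5)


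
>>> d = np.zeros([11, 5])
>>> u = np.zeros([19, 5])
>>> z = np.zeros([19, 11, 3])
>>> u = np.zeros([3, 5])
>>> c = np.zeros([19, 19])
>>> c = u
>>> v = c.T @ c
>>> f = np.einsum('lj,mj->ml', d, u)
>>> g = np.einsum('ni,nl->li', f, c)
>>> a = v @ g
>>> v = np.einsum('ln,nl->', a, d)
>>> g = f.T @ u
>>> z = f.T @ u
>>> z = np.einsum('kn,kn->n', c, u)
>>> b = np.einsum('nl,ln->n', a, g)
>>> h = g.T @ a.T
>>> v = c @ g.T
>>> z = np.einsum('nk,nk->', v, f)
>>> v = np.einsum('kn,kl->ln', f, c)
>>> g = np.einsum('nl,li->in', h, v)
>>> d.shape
(11, 5)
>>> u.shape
(3, 5)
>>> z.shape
()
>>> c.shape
(3, 5)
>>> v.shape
(5, 11)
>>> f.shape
(3, 11)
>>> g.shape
(11, 5)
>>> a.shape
(5, 11)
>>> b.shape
(5,)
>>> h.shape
(5, 5)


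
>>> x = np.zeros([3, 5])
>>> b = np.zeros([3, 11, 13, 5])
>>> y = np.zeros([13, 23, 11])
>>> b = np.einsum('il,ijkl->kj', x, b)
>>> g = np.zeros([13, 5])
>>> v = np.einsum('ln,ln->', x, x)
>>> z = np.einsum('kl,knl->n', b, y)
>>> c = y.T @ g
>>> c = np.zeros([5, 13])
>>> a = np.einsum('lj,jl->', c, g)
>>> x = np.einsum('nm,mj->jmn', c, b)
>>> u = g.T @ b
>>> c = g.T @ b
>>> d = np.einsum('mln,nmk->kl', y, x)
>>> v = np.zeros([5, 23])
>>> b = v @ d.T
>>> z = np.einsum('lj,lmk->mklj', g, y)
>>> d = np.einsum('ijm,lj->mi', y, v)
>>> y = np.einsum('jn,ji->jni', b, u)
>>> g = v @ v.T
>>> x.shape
(11, 13, 5)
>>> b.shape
(5, 5)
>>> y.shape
(5, 5, 11)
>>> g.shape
(5, 5)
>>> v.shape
(5, 23)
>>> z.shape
(23, 11, 13, 5)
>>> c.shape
(5, 11)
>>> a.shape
()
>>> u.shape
(5, 11)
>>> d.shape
(11, 13)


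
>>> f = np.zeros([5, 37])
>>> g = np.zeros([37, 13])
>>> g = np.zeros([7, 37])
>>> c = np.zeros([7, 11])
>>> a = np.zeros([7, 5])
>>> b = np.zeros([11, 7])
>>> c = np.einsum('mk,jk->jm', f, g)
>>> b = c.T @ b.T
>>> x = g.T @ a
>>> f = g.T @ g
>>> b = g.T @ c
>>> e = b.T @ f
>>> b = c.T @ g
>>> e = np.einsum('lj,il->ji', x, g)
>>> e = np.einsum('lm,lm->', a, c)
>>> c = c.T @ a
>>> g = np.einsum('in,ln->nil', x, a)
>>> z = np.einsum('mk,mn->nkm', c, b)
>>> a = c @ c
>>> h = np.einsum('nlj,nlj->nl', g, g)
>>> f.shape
(37, 37)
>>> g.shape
(5, 37, 7)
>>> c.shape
(5, 5)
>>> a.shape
(5, 5)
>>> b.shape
(5, 37)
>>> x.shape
(37, 5)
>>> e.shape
()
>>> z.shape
(37, 5, 5)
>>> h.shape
(5, 37)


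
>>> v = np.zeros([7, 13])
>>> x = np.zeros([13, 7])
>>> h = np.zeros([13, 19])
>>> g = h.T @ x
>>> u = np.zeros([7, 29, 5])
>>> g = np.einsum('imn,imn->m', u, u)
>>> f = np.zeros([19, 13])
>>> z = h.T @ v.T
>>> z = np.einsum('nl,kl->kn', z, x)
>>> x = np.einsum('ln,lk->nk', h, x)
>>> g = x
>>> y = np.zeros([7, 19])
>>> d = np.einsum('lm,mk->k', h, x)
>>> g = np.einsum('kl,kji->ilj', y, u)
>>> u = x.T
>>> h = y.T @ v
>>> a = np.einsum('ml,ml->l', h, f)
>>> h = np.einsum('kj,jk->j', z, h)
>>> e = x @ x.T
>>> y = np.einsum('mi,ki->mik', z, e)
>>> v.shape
(7, 13)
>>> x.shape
(19, 7)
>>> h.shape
(19,)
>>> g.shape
(5, 19, 29)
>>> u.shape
(7, 19)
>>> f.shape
(19, 13)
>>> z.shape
(13, 19)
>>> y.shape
(13, 19, 19)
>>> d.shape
(7,)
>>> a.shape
(13,)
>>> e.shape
(19, 19)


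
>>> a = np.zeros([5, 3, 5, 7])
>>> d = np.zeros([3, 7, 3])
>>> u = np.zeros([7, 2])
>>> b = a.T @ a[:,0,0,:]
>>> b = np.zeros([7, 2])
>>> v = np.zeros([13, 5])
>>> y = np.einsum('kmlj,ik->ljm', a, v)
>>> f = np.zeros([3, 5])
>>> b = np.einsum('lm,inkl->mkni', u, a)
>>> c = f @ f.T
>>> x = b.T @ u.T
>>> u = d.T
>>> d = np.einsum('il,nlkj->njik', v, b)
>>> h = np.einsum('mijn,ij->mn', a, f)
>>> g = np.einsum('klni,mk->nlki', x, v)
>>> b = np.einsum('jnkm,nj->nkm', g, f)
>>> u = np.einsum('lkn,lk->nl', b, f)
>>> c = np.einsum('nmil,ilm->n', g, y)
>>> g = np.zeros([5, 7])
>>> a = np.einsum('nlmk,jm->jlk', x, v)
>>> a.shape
(13, 3, 7)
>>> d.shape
(2, 5, 13, 3)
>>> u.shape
(7, 3)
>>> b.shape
(3, 5, 7)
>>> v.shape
(13, 5)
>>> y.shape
(5, 7, 3)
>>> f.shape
(3, 5)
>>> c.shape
(5,)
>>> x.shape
(5, 3, 5, 7)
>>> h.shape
(5, 7)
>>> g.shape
(5, 7)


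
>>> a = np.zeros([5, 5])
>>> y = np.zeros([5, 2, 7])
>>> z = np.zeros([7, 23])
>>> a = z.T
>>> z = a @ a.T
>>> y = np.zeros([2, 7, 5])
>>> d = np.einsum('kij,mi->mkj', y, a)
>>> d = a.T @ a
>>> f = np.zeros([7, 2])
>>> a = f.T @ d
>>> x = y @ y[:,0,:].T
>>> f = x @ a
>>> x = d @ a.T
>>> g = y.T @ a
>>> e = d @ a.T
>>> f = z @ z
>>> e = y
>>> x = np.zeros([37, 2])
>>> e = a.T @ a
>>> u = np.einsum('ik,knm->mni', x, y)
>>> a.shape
(2, 7)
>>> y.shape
(2, 7, 5)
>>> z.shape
(23, 23)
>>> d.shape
(7, 7)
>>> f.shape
(23, 23)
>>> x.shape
(37, 2)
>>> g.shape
(5, 7, 7)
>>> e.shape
(7, 7)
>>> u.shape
(5, 7, 37)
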